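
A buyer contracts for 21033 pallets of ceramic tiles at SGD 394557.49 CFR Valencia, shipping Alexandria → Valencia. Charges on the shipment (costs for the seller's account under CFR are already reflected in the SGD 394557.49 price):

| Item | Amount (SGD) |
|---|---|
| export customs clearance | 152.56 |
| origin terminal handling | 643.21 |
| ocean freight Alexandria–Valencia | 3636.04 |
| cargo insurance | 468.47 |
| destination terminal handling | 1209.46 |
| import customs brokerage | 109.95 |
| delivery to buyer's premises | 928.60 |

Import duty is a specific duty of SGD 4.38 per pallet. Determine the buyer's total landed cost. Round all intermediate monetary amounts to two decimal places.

CFR: the seller pays costs through ocean freight to the destination port, but not insurance.
Already in the invoice (seller's account under CFR): export clearance, origin terminal, freight — exclude.
CIF value = CFR price + insurance = 394557.49 + 468.47 = 395025.96
Import duty = 21033 × 4.38 = 92124.54
Buyer bears: insurance 468.47 + destination terminal 1209.46 + brokerage 109.95 + delivery 928.60 + duty 92124.54 = 94841.02
Landed cost = invoice 394557.49 + 94841.02 = 489398.51

Total landed cost: SGD 489398.51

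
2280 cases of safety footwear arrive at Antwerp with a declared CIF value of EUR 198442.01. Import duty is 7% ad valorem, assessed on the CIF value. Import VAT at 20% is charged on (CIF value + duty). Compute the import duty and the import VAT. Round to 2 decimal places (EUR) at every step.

Import duty = 198442.01 × 7% = 13890.94
VAT base = CIF + duty = 198442.01 + 13890.94 = 212332.95
Import VAT = 212332.95 × 20% = 42466.59

Import duty: EUR 13890.94; import VAT: EUR 42466.59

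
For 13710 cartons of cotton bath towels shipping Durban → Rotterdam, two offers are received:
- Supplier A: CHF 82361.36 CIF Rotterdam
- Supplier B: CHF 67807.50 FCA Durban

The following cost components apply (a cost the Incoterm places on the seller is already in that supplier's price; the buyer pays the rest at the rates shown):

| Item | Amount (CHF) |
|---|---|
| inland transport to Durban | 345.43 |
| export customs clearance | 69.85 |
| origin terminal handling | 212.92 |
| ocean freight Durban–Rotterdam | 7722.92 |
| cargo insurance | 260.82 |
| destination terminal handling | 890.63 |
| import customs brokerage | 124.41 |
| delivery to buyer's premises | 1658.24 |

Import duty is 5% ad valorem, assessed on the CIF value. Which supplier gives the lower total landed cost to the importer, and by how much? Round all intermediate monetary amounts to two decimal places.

Supplier B is cheaper by CHF 6675.06

Supplier A (CIF):
The CIF price already equals the CIF value: 82361.36
Import duty = 82361.36 × 5% = 4118.07
Buyer bears (A): 890.63 + 124.41 + 1658.24 = 2673.28
Landed cost (A) = invoice 82361.36 + 2673.28 + duty 4118.07 = 89152.71
Supplier B (FCA):
CIF value = FCA price + origin terminal + freight + insurance = 67807.50 + 212.92 + 7722.92 + 260.82 = 76004.16
Import duty = 76004.16 × 5% = 3800.21
Buyer bears (B): 212.92 + 7722.92 + 260.82 + 890.63 + 124.41 + 1658.24 = 10869.94
Landed cost (B) = invoice 67807.50 + 10869.94 + duty 3800.21 = 82477.65
Difference = |89152.71 − 82477.65| = 6675.06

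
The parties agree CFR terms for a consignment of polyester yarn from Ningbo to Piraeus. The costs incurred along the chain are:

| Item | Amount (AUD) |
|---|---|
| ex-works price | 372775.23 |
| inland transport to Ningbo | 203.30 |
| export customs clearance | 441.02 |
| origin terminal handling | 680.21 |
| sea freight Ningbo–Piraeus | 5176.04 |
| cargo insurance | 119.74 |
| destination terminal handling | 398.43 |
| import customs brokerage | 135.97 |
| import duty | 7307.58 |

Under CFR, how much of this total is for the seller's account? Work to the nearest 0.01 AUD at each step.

CFR: the seller pays costs through ocean freight to the destination port, but not insurance.
Seller's account: goods 372775.23 + inland to port 203.30 + export clearance 441.02 + origin terminal 680.21 + freight 5176.04 = 379275.80
Buyer's account: insurance 119.74 + destination terminal 398.43 + brokerage 135.97 + duty 7307.58 = 7961.72

Seller's account: AUD 379275.80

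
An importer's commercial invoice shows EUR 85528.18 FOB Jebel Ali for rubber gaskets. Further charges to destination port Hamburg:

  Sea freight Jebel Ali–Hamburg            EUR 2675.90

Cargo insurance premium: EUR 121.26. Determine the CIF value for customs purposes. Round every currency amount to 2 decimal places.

CIF = FOB price + freight + insurance
CIF = 85528.18 + 2675.90 + 121.26 = 88325.34

CIF value: EUR 88325.34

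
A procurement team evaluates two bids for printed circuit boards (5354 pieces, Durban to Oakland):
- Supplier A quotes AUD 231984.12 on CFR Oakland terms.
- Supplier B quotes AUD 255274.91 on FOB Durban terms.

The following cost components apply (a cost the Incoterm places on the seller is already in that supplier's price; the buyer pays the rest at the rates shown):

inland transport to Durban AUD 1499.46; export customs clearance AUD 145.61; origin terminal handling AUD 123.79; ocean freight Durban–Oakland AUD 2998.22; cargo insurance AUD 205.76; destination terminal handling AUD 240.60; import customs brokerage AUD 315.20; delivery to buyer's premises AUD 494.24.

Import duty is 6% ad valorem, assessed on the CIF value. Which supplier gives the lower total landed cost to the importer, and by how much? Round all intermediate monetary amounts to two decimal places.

Supplier A is cheaper by AUD 27866.35

Supplier A (CFR):
CIF value = CFR price + insurance = 231984.12 + 205.76 = 232189.88
Import duty = 232189.88 × 6% = 13931.39
Buyer bears (A): 205.76 + 240.60 + 315.20 + 494.24 = 1255.80
Landed cost (A) = invoice 231984.12 + 1255.80 + duty 13931.39 = 247171.31
Supplier B (FOB):
CIF value = FOB price + freight + insurance = 255274.91 + 2998.22 + 205.76 = 258478.89
Import duty = 258478.89 × 6% = 15508.73
Buyer bears (B): 2998.22 + 205.76 + 240.60 + 315.20 + 494.24 = 4254.02
Landed cost (B) = invoice 255274.91 + 4254.02 + duty 15508.73 = 275037.66
Difference = |247171.31 − 275037.66| = 27866.35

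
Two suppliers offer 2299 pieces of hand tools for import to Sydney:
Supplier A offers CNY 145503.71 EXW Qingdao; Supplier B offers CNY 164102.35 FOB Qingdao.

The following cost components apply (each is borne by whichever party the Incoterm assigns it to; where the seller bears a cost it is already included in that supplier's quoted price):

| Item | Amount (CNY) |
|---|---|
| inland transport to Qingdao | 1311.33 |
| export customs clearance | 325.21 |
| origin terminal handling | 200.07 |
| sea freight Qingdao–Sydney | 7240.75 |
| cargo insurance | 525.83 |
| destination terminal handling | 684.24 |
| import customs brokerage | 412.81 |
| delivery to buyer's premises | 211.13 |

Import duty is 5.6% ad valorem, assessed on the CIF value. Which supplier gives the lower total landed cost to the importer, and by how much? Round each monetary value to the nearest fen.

Supplier A (EXW):
CIF value = EXW price + inland to port + export clearance + origin terminal + freight + insurance = 145503.71 + 1311.33 + 325.21 + 200.07 + 7240.75 + 525.83 = 155106.90
Import duty = 155106.90 × 5.6% = 8685.99
Buyer bears (A): 1311.33 + 325.21 + 200.07 + 7240.75 + 525.83 + 684.24 + 412.81 + 211.13 = 10911.37
Landed cost (A) = invoice 145503.71 + 10911.37 + duty 8685.99 = 165101.07
Supplier B (FOB):
CIF value = FOB price + freight + insurance = 164102.35 + 7240.75 + 525.83 = 171868.93
Import duty = 171868.93 × 5.6% = 9624.66
Buyer bears (B): 7240.75 + 525.83 + 684.24 + 412.81 + 211.13 = 9074.76
Landed cost (B) = invoice 164102.35 + 9074.76 + duty 9624.66 = 182801.77
Difference = |165101.07 − 182801.77| = 17700.70

Supplier A is cheaper by CNY 17700.70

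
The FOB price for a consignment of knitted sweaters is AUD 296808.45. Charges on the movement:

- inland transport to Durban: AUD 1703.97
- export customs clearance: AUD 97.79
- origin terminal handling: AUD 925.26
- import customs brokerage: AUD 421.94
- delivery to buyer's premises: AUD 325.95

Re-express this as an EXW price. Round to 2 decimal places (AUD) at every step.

Not relevant to the conversion: brokerage, delivery — on the buyer under both terms; not part of either seller's price.
From FOB to EXW, the seller no longer bears: inland to port, export clearance, origin terminal.
EXW price = 296808.45 − 1703.97 − 97.79 − 925.26 = 294081.43

EXW price: AUD 294081.43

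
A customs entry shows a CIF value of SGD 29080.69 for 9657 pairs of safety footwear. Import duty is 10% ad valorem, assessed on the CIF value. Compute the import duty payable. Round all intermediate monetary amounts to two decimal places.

Import duty = 29080.69 × 10% = 2908.07

Import duty: SGD 2908.07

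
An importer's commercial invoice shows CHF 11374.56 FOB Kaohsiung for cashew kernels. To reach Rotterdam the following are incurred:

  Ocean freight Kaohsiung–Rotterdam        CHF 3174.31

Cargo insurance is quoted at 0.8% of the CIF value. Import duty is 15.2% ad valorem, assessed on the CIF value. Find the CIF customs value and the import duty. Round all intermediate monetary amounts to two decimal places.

CIF value: CHF 14666.20; import duty: CHF 2229.26

Let C be the CIF value. C = FOB price + freight + 0.8% × C
C − 0.8% × C = 11374.56 + 3174.31
0.992 × C = 14548.87
C = 14548.87 / 0.992 = 14666.20
Insurance premium = 0.8% × 14666.20 = 117.33
Import duty = 14666.20 × 15.2% = 2229.26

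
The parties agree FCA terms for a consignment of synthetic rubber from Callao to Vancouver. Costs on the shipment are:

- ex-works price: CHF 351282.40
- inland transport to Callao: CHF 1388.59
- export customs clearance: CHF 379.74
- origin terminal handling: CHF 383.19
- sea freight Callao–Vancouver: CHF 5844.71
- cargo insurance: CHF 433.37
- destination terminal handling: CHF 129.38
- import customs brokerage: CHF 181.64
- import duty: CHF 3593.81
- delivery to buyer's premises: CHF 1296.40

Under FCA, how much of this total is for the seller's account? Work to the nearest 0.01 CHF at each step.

Seller's account: CHF 353050.73

FCA: the seller delivers export-cleared goods to the carrier; the buyer bears costs from that point.
Seller's account: goods 351282.40 + inland to port 1388.59 + export clearance 379.74 = 353050.73
Buyer's account: origin terminal 383.19 + freight 5844.71 + insurance 433.37 + destination terminal 129.38 + brokerage 181.64 + duty 3593.81 + delivery 1296.40 = 11862.50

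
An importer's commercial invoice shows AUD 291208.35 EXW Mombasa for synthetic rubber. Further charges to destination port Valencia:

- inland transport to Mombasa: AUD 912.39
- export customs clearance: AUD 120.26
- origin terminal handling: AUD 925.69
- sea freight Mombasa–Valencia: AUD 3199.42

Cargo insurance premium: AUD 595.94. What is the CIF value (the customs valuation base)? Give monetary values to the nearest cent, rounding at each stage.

CIF = EXW price + pre-shipment costs + freight + insurance
CIF = 291208.35 + 912.39 + 120.26 + 925.69 + 3199.42 + 595.94 = 296962.05

CIF value: AUD 296962.05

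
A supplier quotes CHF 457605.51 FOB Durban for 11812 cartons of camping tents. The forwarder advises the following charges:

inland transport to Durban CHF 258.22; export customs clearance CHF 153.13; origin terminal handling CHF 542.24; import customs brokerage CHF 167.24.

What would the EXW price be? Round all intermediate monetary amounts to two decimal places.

EXW price: CHF 456651.92

Not relevant to the conversion: brokerage — on the buyer under both terms; not part of either seller's price.
From FOB to EXW, the seller no longer bears: inland to port, export clearance, origin terminal.
EXW price = 457605.51 − 258.22 − 153.13 − 542.24 = 456651.92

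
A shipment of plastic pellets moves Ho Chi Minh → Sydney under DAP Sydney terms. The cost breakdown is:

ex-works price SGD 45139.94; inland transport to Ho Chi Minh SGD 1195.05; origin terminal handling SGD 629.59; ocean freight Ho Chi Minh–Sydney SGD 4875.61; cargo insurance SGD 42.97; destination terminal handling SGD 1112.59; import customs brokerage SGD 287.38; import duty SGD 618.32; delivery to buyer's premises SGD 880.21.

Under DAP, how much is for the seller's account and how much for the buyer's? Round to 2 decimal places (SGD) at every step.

Seller: SGD 53875.96; buyer: SGD 905.70

DAP: the seller bears all costs to the named destination except import duty and clearance.
Seller's account: goods 45139.94 + inland to port 1195.05 + origin terminal 629.59 + freight 4875.61 + insurance 42.97 + destination terminal 1112.59 + delivery 880.21 = 53875.96
Buyer's account: brokerage 287.38 + duty 618.32 = 905.70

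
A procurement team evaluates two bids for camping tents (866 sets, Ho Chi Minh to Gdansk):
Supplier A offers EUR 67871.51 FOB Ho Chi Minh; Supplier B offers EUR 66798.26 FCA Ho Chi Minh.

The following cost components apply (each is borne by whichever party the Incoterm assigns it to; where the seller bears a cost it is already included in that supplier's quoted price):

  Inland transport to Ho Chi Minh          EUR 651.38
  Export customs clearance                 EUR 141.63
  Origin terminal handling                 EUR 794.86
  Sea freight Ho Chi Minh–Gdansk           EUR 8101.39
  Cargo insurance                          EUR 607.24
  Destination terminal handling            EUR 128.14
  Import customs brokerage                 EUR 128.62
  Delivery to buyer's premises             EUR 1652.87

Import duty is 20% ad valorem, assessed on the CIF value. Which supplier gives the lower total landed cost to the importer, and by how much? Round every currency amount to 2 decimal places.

Supplier A (FOB):
CIF value = FOB price + freight + insurance = 67871.51 + 8101.39 + 607.24 = 76580.14
Import duty = 76580.14 × 20% = 15316.03
Buyer bears (A): 8101.39 + 607.24 + 128.14 + 128.62 + 1652.87 = 10618.26
Landed cost (A) = invoice 67871.51 + 10618.26 + duty 15316.03 = 93805.80
Supplier B (FCA):
CIF value = FCA price + origin terminal + freight + insurance = 66798.26 + 794.86 + 8101.39 + 607.24 = 76301.75
Import duty = 76301.75 × 20% = 15260.35
Buyer bears (B): 794.86 + 8101.39 + 607.24 + 128.14 + 128.62 + 1652.87 = 11413.12
Landed cost (B) = invoice 66798.26 + 11413.12 + duty 15260.35 = 93471.73
Difference = |93805.80 − 93471.73| = 334.07

Supplier B is cheaper by EUR 334.07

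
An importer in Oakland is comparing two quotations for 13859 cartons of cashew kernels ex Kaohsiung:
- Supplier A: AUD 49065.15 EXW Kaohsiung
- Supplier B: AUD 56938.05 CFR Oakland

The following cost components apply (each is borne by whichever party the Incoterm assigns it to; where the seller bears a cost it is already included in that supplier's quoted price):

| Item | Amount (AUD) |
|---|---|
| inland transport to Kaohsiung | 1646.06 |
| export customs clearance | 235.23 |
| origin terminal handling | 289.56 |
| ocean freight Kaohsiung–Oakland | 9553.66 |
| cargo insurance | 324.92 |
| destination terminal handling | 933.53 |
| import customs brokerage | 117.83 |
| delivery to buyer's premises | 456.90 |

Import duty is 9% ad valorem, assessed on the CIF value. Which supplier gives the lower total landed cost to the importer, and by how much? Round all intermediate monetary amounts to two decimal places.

Supplier B is cheaper by AUD 4198.25

Supplier A (EXW):
CIF value = EXW price + inland to port + export clearance + origin terminal + freight + insurance = 49065.15 + 1646.06 + 235.23 + 289.56 + 9553.66 + 324.92 = 61114.58
Import duty = 61114.58 × 9% = 5500.31
Buyer bears (A): 1646.06 + 235.23 + 289.56 + 9553.66 + 324.92 + 933.53 + 117.83 + 456.90 = 13557.69
Landed cost (A) = invoice 49065.15 + 13557.69 + duty 5500.31 = 68123.15
Supplier B (CFR):
CIF value = CFR price + insurance = 56938.05 + 324.92 = 57262.97
Import duty = 57262.97 × 9% = 5153.67
Buyer bears (B): 324.92 + 933.53 + 117.83 + 456.90 = 1833.18
Landed cost (B) = invoice 56938.05 + 1833.18 + duty 5153.67 = 63924.90
Difference = |68123.15 − 63924.90| = 4198.25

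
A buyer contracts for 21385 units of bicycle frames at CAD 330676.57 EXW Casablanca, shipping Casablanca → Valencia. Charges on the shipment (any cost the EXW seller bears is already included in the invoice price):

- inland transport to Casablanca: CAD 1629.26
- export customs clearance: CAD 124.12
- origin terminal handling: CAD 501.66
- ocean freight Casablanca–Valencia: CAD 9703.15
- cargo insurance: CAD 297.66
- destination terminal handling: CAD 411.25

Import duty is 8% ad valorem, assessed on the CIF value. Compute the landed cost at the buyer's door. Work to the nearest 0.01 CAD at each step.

EXW: the seller makes goods available at their premises; the buyer bears all onward costs.
CIF value = EXW price + inland to port + export clearance + origin terminal + freight + insurance = 330676.57 + 1629.26 + 124.12 + 501.66 + 9703.15 + 297.66 = 342932.42
Import duty = 342932.42 × 8% = 27434.59
Buyer bears: inland to port 1629.26 + export clearance 124.12 + origin terminal 501.66 + freight 9703.15 + insurance 297.66 + destination terminal 411.25 + duty 27434.59 = 40101.69
Landed cost = invoice 330676.57 + 40101.69 = 370778.26

Total landed cost: CAD 370778.26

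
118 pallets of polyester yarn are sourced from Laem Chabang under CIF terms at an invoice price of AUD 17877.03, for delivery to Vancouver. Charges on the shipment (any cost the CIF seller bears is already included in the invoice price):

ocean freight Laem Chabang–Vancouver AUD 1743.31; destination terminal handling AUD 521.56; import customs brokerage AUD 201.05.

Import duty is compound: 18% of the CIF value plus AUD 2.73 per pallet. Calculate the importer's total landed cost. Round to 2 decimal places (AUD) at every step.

Total landed cost: AUD 22139.65

CIF: the seller pays costs through ocean freight and marine insurance to the destination port.
Already in the invoice (seller's account under CIF): freight — exclude.
The CIF price already equals the CIF value: 17877.03
Ad valorem component: 17877.03 × 18% = 3217.87
Specific component: 118 × 2.73 = 322.14
Import duty = 3217.87 + 322.14 = 3540.01
Buyer bears: destination terminal 521.56 + brokerage 201.05 + duty 3540.01 = 4262.62
Landed cost = invoice 17877.03 + 4262.62 = 22139.65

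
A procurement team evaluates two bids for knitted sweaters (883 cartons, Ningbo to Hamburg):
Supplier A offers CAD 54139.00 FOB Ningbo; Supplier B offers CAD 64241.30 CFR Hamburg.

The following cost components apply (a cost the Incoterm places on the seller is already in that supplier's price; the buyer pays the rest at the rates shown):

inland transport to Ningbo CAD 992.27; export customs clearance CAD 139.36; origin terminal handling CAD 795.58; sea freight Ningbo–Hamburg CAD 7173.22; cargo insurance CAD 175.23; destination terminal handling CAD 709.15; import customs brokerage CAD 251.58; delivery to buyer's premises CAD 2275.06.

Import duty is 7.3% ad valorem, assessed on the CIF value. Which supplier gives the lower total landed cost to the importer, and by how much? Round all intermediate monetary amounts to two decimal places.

Supplier A is cheaper by CAD 3142.91

Supplier A (FOB):
CIF value = FOB price + freight + insurance = 54139.00 + 7173.22 + 175.23 = 61487.45
Import duty = 61487.45 × 7.3% = 4488.58
Buyer bears (A): 7173.22 + 175.23 + 709.15 + 251.58 + 2275.06 = 10584.24
Landed cost (A) = invoice 54139.00 + 10584.24 + duty 4488.58 = 69211.82
Supplier B (CFR):
CIF value = CFR price + insurance = 64241.30 + 175.23 = 64416.53
Import duty = 64416.53 × 7.3% = 4702.41
Buyer bears (B): 175.23 + 709.15 + 251.58 + 2275.06 = 3411.02
Landed cost (B) = invoice 64241.30 + 3411.02 + duty 4702.41 = 72354.73
Difference = |69211.82 − 72354.73| = 3142.91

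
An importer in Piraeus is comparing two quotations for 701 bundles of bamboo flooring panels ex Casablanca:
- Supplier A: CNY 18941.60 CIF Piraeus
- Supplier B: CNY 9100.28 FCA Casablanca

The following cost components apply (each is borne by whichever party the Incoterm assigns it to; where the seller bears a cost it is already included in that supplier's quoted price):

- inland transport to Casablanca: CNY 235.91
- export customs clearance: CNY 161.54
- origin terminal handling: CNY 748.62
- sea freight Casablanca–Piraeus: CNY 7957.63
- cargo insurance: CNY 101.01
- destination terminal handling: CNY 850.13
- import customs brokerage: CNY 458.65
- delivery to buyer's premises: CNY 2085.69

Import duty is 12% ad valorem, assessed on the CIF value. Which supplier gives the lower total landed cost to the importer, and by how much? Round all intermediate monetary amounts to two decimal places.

Supplier A (CIF):
The CIF price already equals the CIF value: 18941.60
Import duty = 18941.60 × 12% = 2272.99
Buyer bears (A): 850.13 + 458.65 + 2085.69 = 3394.47
Landed cost (A) = invoice 18941.60 + 3394.47 + duty 2272.99 = 24609.06
Supplier B (FCA):
CIF value = FCA price + origin terminal + freight + insurance = 9100.28 + 748.62 + 7957.63 + 101.01 = 17907.54
Import duty = 17907.54 × 12% = 2148.90
Buyer bears (B): 748.62 + 7957.63 + 101.01 + 850.13 + 458.65 + 2085.69 = 12201.73
Landed cost (B) = invoice 9100.28 + 12201.73 + duty 2148.90 = 23450.91
Difference = |24609.06 − 23450.91| = 1158.15

Supplier B is cheaper by CNY 1158.15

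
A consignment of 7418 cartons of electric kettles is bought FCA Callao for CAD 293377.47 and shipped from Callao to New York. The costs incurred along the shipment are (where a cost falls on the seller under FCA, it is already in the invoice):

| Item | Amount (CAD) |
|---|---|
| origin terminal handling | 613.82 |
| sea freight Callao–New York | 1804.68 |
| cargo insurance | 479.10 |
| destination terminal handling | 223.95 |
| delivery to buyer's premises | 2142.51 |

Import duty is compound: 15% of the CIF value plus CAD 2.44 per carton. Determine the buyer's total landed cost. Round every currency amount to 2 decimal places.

FCA: the seller delivers export-cleared goods to the carrier; the buyer bears costs from that point.
CIF value = FCA price + origin terminal + freight + insurance = 293377.47 + 613.82 + 1804.68 + 479.10 = 296275.07
Ad valorem component: 296275.07 × 15% = 44441.26
Specific component: 7418 × 2.44 = 18099.92
Import duty = 44441.26 + 18099.92 = 62541.18
Buyer bears: origin terminal 613.82 + freight 1804.68 + insurance 479.10 + destination terminal 223.95 + delivery 2142.51 + duty 62541.18 = 67805.24
Landed cost = invoice 293377.47 + 67805.24 = 361182.71

Total landed cost: CAD 361182.71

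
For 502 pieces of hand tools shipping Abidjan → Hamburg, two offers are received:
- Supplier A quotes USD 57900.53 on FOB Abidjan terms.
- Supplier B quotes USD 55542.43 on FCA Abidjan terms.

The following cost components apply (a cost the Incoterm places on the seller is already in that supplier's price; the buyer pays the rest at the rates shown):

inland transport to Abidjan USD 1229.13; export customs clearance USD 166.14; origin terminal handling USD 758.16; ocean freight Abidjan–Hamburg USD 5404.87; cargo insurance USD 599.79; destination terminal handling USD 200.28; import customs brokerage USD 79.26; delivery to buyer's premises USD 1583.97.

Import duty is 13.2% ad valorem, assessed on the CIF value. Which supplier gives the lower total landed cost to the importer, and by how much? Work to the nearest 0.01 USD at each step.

Supplier B is cheaper by USD 1811.14

Supplier A (FOB):
CIF value = FOB price + freight + insurance = 57900.53 + 5404.87 + 599.79 = 63905.19
Import duty = 63905.19 × 13.2% = 8435.49
Buyer bears (A): 5404.87 + 599.79 + 200.28 + 79.26 + 1583.97 = 7868.17
Landed cost (A) = invoice 57900.53 + 7868.17 + duty 8435.49 = 74204.19
Supplier B (FCA):
CIF value = FCA price + origin terminal + freight + insurance = 55542.43 + 758.16 + 5404.87 + 599.79 = 62305.25
Import duty = 62305.25 × 13.2% = 8224.29
Buyer bears (B): 758.16 + 5404.87 + 599.79 + 200.28 + 79.26 + 1583.97 = 8626.33
Landed cost (B) = invoice 55542.43 + 8626.33 + duty 8224.29 = 72393.05
Difference = |74204.19 − 72393.05| = 1811.14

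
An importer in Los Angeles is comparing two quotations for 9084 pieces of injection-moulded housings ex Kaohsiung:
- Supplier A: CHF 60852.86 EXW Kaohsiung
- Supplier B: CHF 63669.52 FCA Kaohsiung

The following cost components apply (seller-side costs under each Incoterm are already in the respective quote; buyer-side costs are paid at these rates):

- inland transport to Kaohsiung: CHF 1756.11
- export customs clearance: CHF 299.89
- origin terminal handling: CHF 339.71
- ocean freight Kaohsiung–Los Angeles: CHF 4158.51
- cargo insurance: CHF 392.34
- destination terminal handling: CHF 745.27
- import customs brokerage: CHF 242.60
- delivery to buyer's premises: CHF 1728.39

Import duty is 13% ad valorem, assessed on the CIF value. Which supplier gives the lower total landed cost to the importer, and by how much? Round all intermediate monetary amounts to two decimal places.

Supplier A is cheaper by CHF 859.55

Supplier A (EXW):
CIF value = EXW price + inland to port + export clearance + origin terminal + freight + insurance = 60852.86 + 1756.11 + 299.89 + 339.71 + 4158.51 + 392.34 = 67799.42
Import duty = 67799.42 × 13% = 8813.92
Buyer bears (A): 1756.11 + 299.89 + 339.71 + 4158.51 + 392.34 + 745.27 + 242.60 + 1728.39 = 9662.82
Landed cost (A) = invoice 60852.86 + 9662.82 + duty 8813.92 = 79329.60
Supplier B (FCA):
CIF value = FCA price + origin terminal + freight + insurance = 63669.52 + 339.71 + 4158.51 + 392.34 = 68560.08
Import duty = 68560.08 × 13% = 8912.81
Buyer bears (B): 339.71 + 4158.51 + 392.34 + 745.27 + 242.60 + 1728.39 = 7606.82
Landed cost (B) = invoice 63669.52 + 7606.82 + duty 8912.81 = 80189.15
Difference = |79329.60 − 80189.15| = 859.55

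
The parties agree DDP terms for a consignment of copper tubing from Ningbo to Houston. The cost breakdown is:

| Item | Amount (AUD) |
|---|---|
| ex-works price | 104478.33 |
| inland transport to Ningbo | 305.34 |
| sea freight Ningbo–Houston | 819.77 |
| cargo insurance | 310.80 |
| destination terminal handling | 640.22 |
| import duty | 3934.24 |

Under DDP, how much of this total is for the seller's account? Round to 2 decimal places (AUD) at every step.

Seller's account: AUD 110488.70

DDP: the seller bears all costs including import duty.
Seller's account: goods 104478.33 + inland to port 305.34 + freight 819.77 + insurance 310.80 + destination terminal 640.22 + duty 3934.24 = 110488.70
Buyer's account: 0.00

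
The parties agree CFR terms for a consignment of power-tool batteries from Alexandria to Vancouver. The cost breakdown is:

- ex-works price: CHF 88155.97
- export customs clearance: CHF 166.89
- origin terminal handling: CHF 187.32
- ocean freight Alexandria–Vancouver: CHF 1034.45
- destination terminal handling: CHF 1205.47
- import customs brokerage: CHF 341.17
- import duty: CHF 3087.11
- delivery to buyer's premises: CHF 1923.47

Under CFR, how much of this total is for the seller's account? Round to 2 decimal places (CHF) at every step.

CFR: the seller pays costs through ocean freight to the destination port, but not insurance.
Seller's account: goods 88155.97 + export clearance 166.89 + origin terminal 187.32 + freight 1034.45 = 89544.63
Buyer's account: destination terminal 1205.47 + brokerage 341.17 + duty 3087.11 + delivery 1923.47 = 6557.22

Seller's account: CHF 89544.63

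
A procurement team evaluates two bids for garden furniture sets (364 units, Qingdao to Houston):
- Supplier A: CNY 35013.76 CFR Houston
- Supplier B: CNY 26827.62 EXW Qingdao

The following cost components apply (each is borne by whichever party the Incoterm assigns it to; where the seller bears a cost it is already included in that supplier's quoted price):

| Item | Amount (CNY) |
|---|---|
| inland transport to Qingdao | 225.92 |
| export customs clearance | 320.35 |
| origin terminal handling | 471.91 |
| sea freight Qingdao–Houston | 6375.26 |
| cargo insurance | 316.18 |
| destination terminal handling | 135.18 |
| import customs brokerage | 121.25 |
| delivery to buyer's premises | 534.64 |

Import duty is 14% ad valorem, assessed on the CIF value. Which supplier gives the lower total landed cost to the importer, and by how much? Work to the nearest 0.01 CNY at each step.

Supplier B is cheaper by CNY 903.68

Supplier A (CFR):
CIF value = CFR price + insurance = 35013.76 + 316.18 = 35329.94
Import duty = 35329.94 × 14% = 4946.19
Buyer bears (A): 316.18 + 135.18 + 121.25 + 534.64 = 1107.25
Landed cost (A) = invoice 35013.76 + 1107.25 + duty 4946.19 = 41067.20
Supplier B (EXW):
CIF value = EXW price + inland to port + export clearance + origin terminal + freight + insurance = 26827.62 + 225.92 + 320.35 + 471.91 + 6375.26 + 316.18 = 34537.24
Import duty = 34537.24 × 14% = 4835.21
Buyer bears (B): 225.92 + 320.35 + 471.91 + 6375.26 + 316.18 + 135.18 + 121.25 + 534.64 = 8500.69
Landed cost (B) = invoice 26827.62 + 8500.69 + duty 4835.21 = 40163.52
Difference = |41067.20 − 40163.52| = 903.68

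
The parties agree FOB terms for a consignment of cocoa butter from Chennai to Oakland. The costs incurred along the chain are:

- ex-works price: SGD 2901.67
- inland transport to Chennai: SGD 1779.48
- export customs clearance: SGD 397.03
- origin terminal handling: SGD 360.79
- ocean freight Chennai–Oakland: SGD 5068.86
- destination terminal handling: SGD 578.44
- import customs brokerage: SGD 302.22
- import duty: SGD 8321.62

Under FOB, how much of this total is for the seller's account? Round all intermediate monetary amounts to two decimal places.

Seller's account: SGD 5438.97

FOB: the seller bears costs until goods are on board at the origin port; the buyer bears freight, insurance and all costs thereafter.
Seller's account: goods 2901.67 + inland to port 1779.48 + export clearance 397.03 + origin terminal 360.79 = 5438.97
Buyer's account: freight 5068.86 + destination terminal 578.44 + brokerage 302.22 + duty 8321.62 = 14271.14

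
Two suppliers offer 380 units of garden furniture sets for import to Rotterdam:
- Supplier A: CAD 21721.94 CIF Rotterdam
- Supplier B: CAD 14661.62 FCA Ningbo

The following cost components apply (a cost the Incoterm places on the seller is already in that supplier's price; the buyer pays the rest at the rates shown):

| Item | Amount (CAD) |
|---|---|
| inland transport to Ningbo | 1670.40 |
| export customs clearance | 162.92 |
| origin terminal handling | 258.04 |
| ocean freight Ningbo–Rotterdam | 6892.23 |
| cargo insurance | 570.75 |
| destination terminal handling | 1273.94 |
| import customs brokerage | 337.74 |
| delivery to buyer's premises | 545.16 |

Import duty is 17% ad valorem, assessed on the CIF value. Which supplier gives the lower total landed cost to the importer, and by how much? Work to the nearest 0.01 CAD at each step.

Supplier A is cheaper by CAD 773.02

Supplier A (CIF):
The CIF price already equals the CIF value: 21721.94
Import duty = 21721.94 × 17% = 3692.73
Buyer bears (A): 1273.94 + 337.74 + 545.16 = 2156.84
Landed cost (A) = invoice 21721.94 + 2156.84 + duty 3692.73 = 27571.51
Supplier B (FCA):
CIF value = FCA price + origin terminal + freight + insurance = 14661.62 + 258.04 + 6892.23 + 570.75 = 22382.64
Import duty = 22382.64 × 17% = 3805.05
Buyer bears (B): 258.04 + 6892.23 + 570.75 + 1273.94 + 337.74 + 545.16 = 9877.86
Landed cost (B) = invoice 14661.62 + 9877.86 + duty 3805.05 = 28344.53
Difference = |27571.51 − 28344.53| = 773.02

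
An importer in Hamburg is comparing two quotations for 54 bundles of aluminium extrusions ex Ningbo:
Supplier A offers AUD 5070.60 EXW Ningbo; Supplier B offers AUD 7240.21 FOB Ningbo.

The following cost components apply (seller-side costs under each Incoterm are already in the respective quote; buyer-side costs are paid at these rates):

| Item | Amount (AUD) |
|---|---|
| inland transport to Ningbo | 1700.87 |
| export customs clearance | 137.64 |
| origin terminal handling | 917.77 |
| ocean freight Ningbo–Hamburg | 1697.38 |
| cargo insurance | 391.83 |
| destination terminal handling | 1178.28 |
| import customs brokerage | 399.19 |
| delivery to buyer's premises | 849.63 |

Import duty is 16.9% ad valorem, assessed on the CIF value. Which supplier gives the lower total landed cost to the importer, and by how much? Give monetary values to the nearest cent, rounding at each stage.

Supplier A (EXW):
CIF value = EXW price + inland to port + export clearance + origin terminal + freight + insurance = 5070.60 + 1700.87 + 137.64 + 917.77 + 1697.38 + 391.83 = 9916.09
Import duty = 9916.09 × 16.9% = 1675.82
Buyer bears (A): 1700.87 + 137.64 + 917.77 + 1697.38 + 391.83 + 1178.28 + 399.19 + 849.63 = 7272.59
Landed cost (A) = invoice 5070.60 + 7272.59 + duty 1675.82 = 14019.01
Supplier B (FOB):
CIF value = FOB price + freight + insurance = 7240.21 + 1697.38 + 391.83 = 9329.42
Import duty = 9329.42 × 16.9% = 1576.67
Buyer bears (B): 1697.38 + 391.83 + 1178.28 + 399.19 + 849.63 = 4516.31
Landed cost (B) = invoice 7240.21 + 4516.31 + duty 1576.67 = 13333.19
Difference = |14019.01 − 13333.19| = 685.82

Supplier B is cheaper by AUD 685.82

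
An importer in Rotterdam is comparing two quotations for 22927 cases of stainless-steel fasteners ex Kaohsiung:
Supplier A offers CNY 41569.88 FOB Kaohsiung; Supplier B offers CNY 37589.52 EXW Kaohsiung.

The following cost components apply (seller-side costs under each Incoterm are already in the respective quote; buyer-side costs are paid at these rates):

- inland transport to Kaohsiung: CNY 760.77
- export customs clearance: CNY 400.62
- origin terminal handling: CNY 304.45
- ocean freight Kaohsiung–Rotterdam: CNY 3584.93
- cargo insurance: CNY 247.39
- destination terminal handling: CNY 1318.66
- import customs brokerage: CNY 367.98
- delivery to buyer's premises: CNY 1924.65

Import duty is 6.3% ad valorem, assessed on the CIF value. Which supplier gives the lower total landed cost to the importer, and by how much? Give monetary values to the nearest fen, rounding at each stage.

Supplier B is cheaper by CNY 2672.94

Supplier A (FOB):
CIF value = FOB price + freight + insurance = 41569.88 + 3584.93 + 247.39 = 45402.20
Import duty = 45402.20 × 6.3% = 2860.34
Buyer bears (A): 3584.93 + 247.39 + 1318.66 + 367.98 + 1924.65 = 7443.61
Landed cost (A) = invoice 41569.88 + 7443.61 + duty 2860.34 = 51873.83
Supplier B (EXW):
CIF value = EXW price + inland to port + export clearance + origin terminal + freight + insurance = 37589.52 + 760.77 + 400.62 + 304.45 + 3584.93 + 247.39 = 42887.68
Import duty = 42887.68 × 6.3% = 2701.92
Buyer bears (B): 760.77 + 400.62 + 304.45 + 3584.93 + 247.39 + 1318.66 + 367.98 + 1924.65 = 8909.45
Landed cost (B) = invoice 37589.52 + 8909.45 + duty 2701.92 = 49200.89
Difference = |51873.83 − 49200.89| = 2672.94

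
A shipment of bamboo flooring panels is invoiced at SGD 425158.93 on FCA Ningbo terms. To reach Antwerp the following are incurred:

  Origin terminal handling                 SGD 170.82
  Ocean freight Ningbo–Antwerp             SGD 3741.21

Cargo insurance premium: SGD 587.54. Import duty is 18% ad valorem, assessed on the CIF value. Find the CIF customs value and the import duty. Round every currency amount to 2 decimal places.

CIF = FCA price + pre-shipment costs + freight + insurance
CIF = 425158.93 + 170.82 + 3741.21 + 587.54 = 429658.50
Import duty = 429658.50 × 18% = 77338.53

CIF value: SGD 429658.50; import duty: SGD 77338.53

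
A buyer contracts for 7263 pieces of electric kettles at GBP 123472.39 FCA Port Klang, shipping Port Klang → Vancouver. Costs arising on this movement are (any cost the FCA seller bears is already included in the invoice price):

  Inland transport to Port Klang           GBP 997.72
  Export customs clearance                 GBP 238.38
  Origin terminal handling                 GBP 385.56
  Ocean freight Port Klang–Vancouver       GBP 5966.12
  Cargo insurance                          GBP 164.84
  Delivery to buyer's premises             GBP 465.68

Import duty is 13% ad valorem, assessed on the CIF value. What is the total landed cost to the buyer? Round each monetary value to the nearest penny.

FCA: the seller delivers export-cleared goods to the carrier; the buyer bears costs from that point.
Already in the invoice (seller's account under FCA): inland to port, export clearance — exclude.
CIF value = FCA price + origin terminal + freight + insurance = 123472.39 + 385.56 + 5966.12 + 164.84 = 129988.91
Import duty = 129988.91 × 13% = 16898.56
Buyer bears: origin terminal 385.56 + freight 5966.12 + insurance 164.84 + delivery 465.68 + duty 16898.56 = 23880.76
Landed cost = invoice 123472.39 + 23880.76 = 147353.15

Total landed cost: GBP 147353.15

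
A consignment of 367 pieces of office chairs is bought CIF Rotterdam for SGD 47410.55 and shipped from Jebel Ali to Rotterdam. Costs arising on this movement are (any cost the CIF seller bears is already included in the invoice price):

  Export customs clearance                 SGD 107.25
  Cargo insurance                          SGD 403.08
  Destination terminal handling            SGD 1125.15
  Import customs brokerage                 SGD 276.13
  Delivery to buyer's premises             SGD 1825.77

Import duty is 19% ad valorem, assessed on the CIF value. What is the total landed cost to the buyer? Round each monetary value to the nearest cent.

Total landed cost: SGD 59645.60

CIF: the seller pays costs through ocean freight and marine insurance to the destination port.
Already in the invoice (seller's account under CIF): export clearance, insurance — exclude.
The CIF price already equals the CIF value: 47410.55
Import duty = 47410.55 × 19% = 9008.00
Buyer bears: destination terminal 1125.15 + brokerage 276.13 + delivery 1825.77 + duty 9008.00 = 12235.05
Landed cost = invoice 47410.55 + 12235.05 = 59645.60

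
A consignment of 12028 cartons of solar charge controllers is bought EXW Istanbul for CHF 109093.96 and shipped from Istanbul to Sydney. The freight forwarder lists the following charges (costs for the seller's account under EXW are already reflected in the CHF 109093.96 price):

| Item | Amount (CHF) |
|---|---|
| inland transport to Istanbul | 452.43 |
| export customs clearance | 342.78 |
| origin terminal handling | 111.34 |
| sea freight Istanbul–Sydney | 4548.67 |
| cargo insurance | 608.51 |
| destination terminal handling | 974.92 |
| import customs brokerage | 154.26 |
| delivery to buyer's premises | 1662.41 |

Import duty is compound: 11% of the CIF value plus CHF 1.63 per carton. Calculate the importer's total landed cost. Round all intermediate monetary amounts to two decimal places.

Total landed cost: CHF 150222.27

EXW: the seller makes goods available at their premises; the buyer bears all onward costs.
CIF value = EXW price + inland to port + export clearance + origin terminal + freight + insurance = 109093.96 + 452.43 + 342.78 + 111.34 + 4548.67 + 608.51 = 115157.69
Ad valorem component: 115157.69 × 11% = 12667.35
Specific component: 12028 × 1.63 = 19605.64
Import duty = 12667.35 + 19605.64 = 32272.99
Buyer bears: inland to port 452.43 + export clearance 342.78 + origin terminal 111.34 + freight 4548.67 + insurance 608.51 + destination terminal 974.92 + brokerage 154.26 + delivery 1662.41 + duty 32272.99 = 41128.31
Landed cost = invoice 109093.96 + 41128.31 = 150222.27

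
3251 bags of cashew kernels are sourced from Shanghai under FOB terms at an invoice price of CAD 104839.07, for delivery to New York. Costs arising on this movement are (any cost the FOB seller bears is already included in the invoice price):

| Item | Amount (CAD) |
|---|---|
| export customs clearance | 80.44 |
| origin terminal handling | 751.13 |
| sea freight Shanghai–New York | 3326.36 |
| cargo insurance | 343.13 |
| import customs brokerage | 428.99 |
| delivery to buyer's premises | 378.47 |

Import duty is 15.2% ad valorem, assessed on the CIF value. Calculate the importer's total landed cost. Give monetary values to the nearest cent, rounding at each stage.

Total landed cost: CAD 125809.32

FOB: the seller bears costs until goods are on board at the origin port; the buyer bears freight, insurance and all costs thereafter.
Already in the invoice (seller's account under FOB): export clearance, origin terminal — exclude.
CIF value = FOB price + freight + insurance = 104839.07 + 3326.36 + 343.13 = 108508.56
Import duty = 108508.56 × 15.2% = 16493.30
Buyer bears: freight 3326.36 + insurance 343.13 + brokerage 428.99 + delivery 378.47 + duty 16493.30 = 20970.25
Landed cost = invoice 104839.07 + 20970.25 = 125809.32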